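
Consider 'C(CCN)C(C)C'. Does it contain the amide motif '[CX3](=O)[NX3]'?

No

The pattern [CX3](=O)[NX3] describes a carbonyl carbon bonded to a trivalent nitrogen — an amide.
The closest candidate here is a primary amino group (-NH2), but the -NH2 is not attached to a carbonyl carbon. No other fragment satisfies the full query, so there is no match.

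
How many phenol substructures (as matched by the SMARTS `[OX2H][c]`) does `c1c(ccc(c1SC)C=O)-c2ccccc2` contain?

0

[OX2H][c] is the SMARTS for a phenol: a hydroxyl oxygen attached to an aromatic carbon.
No fragment in the molecule satisfies every constraint, giving 0 matches.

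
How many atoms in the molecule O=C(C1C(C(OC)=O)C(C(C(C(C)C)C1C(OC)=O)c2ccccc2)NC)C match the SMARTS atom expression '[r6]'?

The query [r6] means: r6 matches atoms in a six-membered ring.
Check the 28 heavy atoms by environment: 6× C (in 6-ring) → match; 10× C (acyclic) → no; 5× O (acyclic) → no; 6× c (aromatic, in 6-ring) → match; 1× N (acyclic) → no.
Summing the matching environments: 6 + 6 = 12 matching atoms.

12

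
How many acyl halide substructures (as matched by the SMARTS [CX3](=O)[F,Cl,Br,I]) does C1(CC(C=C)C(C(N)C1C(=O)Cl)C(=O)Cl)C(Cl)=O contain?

[CX3](=O)[F,Cl,Br,I] is the SMARTS for an acyl halide: a carbonyl carbon bonded to a halogen.
The molecule carries 3 separate instances of an acyl chloride (-C(=O)Cl) meeting every constraint; each maps to a distinct set of atoms, giving 3 matches.

3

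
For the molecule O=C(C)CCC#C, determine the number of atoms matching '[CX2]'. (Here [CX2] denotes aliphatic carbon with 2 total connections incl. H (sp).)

2

The query [CX2] means: C with X2: aliphatic carbon with exactly 2 total connections.
Check the 7 heavy atoms by environment: 3× C (X4) → no; 1× C (X3) → no; 1× O (X1) → no; 2× C (X2) → match.
That gives 2 matching atoms.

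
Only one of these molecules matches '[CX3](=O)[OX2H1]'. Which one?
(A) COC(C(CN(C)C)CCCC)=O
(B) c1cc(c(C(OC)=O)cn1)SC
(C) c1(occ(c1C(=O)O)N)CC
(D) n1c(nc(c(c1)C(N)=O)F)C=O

[CX3](=O)[OX2H1] describes an sp2 carbon double-bonded to O and single-bonded to an -OH oxygen (a carboxylic acid).
(A) has a methyl-ester group (-C(=O)OCH3) but the singly-bonded O has no H (OX2H0, not OX2H1).
(B) has a methyl-ester group (-C(=O)OCH3) but the singly-bonded O has no H (OX2H0, not OX2H1).
(C) contains a carboxylic acid group (-C(=O)OH), which satisfies every atom and bond constraint.
(D) has a primary amide (-C(=O)NH2) but the carbonyl is bonded to N, not to an -OH oxygen.
So the answer is (C).

C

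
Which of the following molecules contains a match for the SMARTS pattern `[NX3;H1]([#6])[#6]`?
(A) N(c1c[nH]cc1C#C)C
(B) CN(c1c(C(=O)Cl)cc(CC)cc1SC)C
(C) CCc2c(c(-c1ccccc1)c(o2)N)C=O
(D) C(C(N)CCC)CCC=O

[NX3;H1]([#6])[#6] describes a trivalent nitrogen with one H, bonded to two carbons (a secondary amine).
(A) contains an N-methylamino group (-NHCH3), which satisfies every atom and bond constraint.
(B) has a dimethylamino group (-N(CH3)2) but the nitrogen has H0, not H1.
(C) has a primary amino group (-NH2) but the nitrogen has H2 and only one carbon neighbour.
(D) has a primary amino group (-NH2) but the nitrogen has H2 and only one carbon neighbour.
So the answer is (A).

A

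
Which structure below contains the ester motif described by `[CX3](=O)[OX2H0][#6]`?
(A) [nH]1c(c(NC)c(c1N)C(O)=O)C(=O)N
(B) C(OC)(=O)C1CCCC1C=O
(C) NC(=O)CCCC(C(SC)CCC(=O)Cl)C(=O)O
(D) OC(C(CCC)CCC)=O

[CX3](=O)[OX2H0][#6] describes a carbonyl carbon bonded to an oxygen that is itself bonded to carbon (no H on that O) (an ester).
(A) has a carboxylic acid group (-C(=O)OH) but the singly-bonded O carries H (OX2H1, not H0).
(B) contains a methyl-ester group (-C(=O)OCH3), which satisfies every atom and bond constraint.
(C) has a primary amide (-C(=O)NH2) but the carbonyl is bonded to N, not to an O-C linkage.
(D) has a carboxylic acid group (-C(=O)OH) but the singly-bonded O carries H (OX2H1, not H0).
So the answer is (B).

B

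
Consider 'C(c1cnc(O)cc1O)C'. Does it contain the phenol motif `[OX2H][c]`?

Yes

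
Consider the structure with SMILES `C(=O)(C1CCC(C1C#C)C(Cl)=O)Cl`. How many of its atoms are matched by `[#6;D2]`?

3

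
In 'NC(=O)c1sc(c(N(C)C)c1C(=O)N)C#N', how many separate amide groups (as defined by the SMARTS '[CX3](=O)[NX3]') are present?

2

[CX3](=O)[NX3] is the SMARTS for an amide: a carbonyl carbon bonded to a trivalent nitrogen.
The molecule carries 2 separate instances of a primary amide (-C(=O)NH2) meeting every constraint; each maps to a distinct set of atoms, giving 2 matches.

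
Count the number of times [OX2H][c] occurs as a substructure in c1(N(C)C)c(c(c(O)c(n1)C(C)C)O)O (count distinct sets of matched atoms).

3

[OX2H][c] is the SMARTS for a phenol: a hydroxyl oxygen attached to an aromatic carbon.
The molecule carries 3 separate instances of a hydroxyl group (-OH) meeting every constraint; each maps to a distinct set of atoms, giving 3 matches.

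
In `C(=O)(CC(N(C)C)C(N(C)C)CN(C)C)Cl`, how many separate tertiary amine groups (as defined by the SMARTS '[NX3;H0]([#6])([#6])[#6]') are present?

3

[NX3;H0]([#6])([#6])[#6] is the SMARTS for a tertiary amine: a trivalent nitrogen with no H, bonded to three carbons.
The molecule carries 3 separate instances of a dimethylamino group (-N(CH3)2) meeting every constraint; each maps to a distinct set of atoms, giving 3 matches.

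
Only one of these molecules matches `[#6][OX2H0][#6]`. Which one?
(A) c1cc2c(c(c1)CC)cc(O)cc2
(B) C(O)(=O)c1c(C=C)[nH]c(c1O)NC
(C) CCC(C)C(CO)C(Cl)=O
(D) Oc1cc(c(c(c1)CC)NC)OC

D

[#6][OX2H0][#6] describes an aliphatic oxygen bridging two carbons with no H on the oxygen (an ether).
(A) has a hydroxyl group (-OH) but the oxygen has H1, not H0 bridging two carbons.
(B) has a carboxylic acid group (-C(=O)OH) but the -OH oxygen has H1; the =O is OX1, not OX2.
(C) has a hydroxyl group (-OH) but the oxygen has H1, not H0 bridging two carbons.
(D) contains a methoxy ether (-OCH3), which satisfies every atom and bond constraint.
So the answer is (D).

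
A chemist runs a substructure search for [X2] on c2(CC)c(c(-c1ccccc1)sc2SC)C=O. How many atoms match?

The query [X2] means: any atom with exactly two total connections (bonds + H).
Check the 17 heavy atoms by environment: 1× s (aromatic, X2) → match; 10× c (aromatic, X3) → no; 3× C (X4) → no; 1× S (X2) → match; 1× C (X3) → no; 1× O (X1) → no.
Summing the matching environments: 1 + 1 = 2 matching atoms.

2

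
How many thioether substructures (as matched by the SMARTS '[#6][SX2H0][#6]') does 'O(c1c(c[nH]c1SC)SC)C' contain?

2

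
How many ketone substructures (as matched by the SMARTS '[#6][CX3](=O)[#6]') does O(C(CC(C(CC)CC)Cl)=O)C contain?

[#6][CX3](=O)[#6] is the SMARTS for a ketone: a carbonyl carbon (no H) flanked by two carbons.
The molecule has a methyl-ester group (-C(=O)OCH3), but one neighbour of the carbonyl carbon is O, not C; nothing else fits, so there are 0 matches.

0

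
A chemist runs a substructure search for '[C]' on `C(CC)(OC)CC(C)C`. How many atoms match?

8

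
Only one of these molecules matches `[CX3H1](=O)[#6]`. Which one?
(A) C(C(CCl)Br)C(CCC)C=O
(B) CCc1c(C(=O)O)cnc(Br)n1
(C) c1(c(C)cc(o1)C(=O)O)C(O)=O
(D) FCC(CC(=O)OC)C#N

[CX3H1](=O)[#6] describes an sp2 carbon with one H, double-bonded to O and single-bonded to carbon (an aldehyde).
(A) contains an aldehyde (-CHO), which satisfies every atom and bond constraint.
(B) has a carboxylic acid group (-C(=O)OH) but the carbonyl carbon has H0 and is bonded to O, not H1.
(C) has a carboxylic acid group (-C(=O)OH) but the carbonyl carbon has H0 and is bonded to O, not H1.
(D) has a methyl-ester group (-C(=O)OCH3) but the carbonyl carbon has H0, not H1.
So the answer is (A).

A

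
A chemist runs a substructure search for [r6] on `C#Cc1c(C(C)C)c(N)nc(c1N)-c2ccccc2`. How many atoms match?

12

Check the 19 heavy atoms by environment: 1× n (aromatic, in 6-ring) → match; 11× c (aromatic, in 6-ring) → match; 5× C (acyclic) → no; 2× N (acyclic) → no.
Summing the matching environments: 1 + 11 = 12 matching atoms.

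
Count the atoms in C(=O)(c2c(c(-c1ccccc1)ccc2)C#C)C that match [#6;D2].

9

Check the 17 heavy atoms by environment: 8× c (aromatic, D2) → match; 4× c (aromatic, D3) → no; 1× C (D2) → match; 2× C (D1) → no; 1× C (D3) → no; 1× O (D1) → no.
Summing the matching environments: 8 + 1 = 9 matching atoms.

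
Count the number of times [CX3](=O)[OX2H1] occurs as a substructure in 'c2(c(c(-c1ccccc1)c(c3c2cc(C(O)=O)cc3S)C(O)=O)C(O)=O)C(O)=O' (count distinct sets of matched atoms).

[CX3](=O)[OX2H1] is the SMARTS for a carboxylic acid: an sp2 carbon double-bonded to O and single-bonded to an -OH oxygen.
The molecule carries 4 separate instances of a carboxylic acid group (-C(=O)OH) meeting every constraint; each maps to a distinct set of atoms, giving 4 matches.

4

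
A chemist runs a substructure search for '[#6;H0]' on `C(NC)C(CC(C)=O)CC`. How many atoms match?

The query [#6;H0] means: any carbon with no attached hydrogen.
Check the 10 heavy atoms by environment: 3× C (H2) → no; 1× C (H1) → no; 1× C (H0) → match; 1× O (H0) → no; 3× C (H3) → no; 1× N (H1) → no.
That gives 1 matching atom.

1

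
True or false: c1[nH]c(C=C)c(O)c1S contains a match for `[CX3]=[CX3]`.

The pattern [CX3]=[CX3] describes a non-aromatic C=C double bond between two sp2 carbons — an alkene.
The molecule carries a vinyl group (-CH=CH2), whose atoms satisfy every constraint of the query, so the pattern matches.

True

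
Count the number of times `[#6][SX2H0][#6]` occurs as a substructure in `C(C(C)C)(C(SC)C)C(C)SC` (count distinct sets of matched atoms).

2

[#6][SX2H0][#6] is the SMARTS for a thioether: an aliphatic sulfur bridging two carbons with no H on the sulfur.
The molecule carries 2 separate instances of a methylthio ether (-SCH3) meeting every constraint; each maps to a distinct set of atoms, giving 2 matches.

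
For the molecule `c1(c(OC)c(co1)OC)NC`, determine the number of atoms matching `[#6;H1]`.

1

The query [#6;H1] means: any carbon bearing exactly one hydrogen.
Check the 11 heavy atoms by environment: 1× o (aromatic, H0) → no; 1× c (aromatic, H1) → match; 3× c (aromatic, H0) → no; 1× N (H1) → no; 3× C (H3) → no; 2× O (H0) → no.
That gives 1 matching atom.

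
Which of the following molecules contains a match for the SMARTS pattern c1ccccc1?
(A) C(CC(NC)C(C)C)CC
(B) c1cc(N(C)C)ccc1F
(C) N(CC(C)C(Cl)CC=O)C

c1ccccc1 describes six aromatic carbons in a ring (a benzene ring).
(A) has a methyl group (-CH3) but no six-membered all-carbon aromatic ring is present.
(B) contains the required atom environment, so the pattern matches.
(C) has a methyl group (-CH3) but no six-membered all-carbon aromatic ring is present.
So the answer is (B).

B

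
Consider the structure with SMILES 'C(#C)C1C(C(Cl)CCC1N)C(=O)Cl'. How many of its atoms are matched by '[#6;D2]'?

3

The query [#6;D2] means: any carbon bonded to exactly two heavy atoms.
Check the 13 heavy atoms by environment: 5× C (D3) → no; 3× C (D2) → match; 1× N (D1) → no; 2× Cl (D1) → no; 1× O (D1) → no; 1× C (D1) → no.
That gives 3 matching atoms.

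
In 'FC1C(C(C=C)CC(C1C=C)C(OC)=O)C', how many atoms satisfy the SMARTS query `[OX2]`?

1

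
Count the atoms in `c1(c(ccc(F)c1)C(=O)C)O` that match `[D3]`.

4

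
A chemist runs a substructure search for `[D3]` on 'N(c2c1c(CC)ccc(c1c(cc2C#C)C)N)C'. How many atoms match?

Check the 18 heavy atoms by environment: 7× c (aromatic, D3) → match; 3× c (aromatic, D2) → no; 1× N (D1) → no; 4× C (D1) → no; 1× N (D2) → no; 2× C (D2) → no.
That gives 7 matching atoms.

7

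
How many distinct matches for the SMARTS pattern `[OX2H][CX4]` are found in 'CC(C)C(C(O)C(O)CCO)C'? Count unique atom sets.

3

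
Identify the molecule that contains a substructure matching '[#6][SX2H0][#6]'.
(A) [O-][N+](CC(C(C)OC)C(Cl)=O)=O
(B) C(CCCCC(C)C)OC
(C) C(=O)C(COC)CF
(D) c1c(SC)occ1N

D

[#6][SX2H0][#6] describes an aliphatic sulfur bridging two carbons with no H on the sulfur (a thioether).
(A) has a methoxy ether (-OCH3) but the bridging atom is O, not S.
(B) has a methoxy ether (-OCH3) but the bridging atom is O, not S.
(C) has a methoxy ether (-OCH3) but the bridging atom is O, not S.
(D) contains a methylthio ether (-SCH3), which satisfies every atom and bond constraint.
So the answer is (D).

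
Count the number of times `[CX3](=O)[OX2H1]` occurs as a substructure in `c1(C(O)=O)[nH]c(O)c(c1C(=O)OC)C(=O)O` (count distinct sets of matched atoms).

2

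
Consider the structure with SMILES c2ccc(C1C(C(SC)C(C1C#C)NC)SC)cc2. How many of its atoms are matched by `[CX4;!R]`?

The query [CX4;!R] means: aliphatic carbon with four total connections, not in a ring.
Check the 19 heavy atoms by environment: 5× C (X4, in 5-ring) → no; 2× S (X2, acyclic) → no; 3× C (X4, acyclic) → match; 1× N (X3, acyclic) → no; 2× C (X2, acyclic) → no; 6× c (aromatic, X3, in 6-ring) → no.
That gives 3 matching atoms.

3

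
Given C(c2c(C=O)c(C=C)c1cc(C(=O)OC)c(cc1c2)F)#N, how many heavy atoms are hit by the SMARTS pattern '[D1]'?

Check the 21 heavy atoms by environment: 7× c (aromatic, D3) → no; 3× c (aromatic, D2) → no; 3× C (D2) → no; 2× C (D1) → match; 1× C (D3) → no; 2× O (D1) → match; 1× O (D2) → no; 1× N (D1) → match; 1× F (D1) → match.
Summing the matching environments: 2 + 2 + 1 + 1 = 6 matching atoms.

6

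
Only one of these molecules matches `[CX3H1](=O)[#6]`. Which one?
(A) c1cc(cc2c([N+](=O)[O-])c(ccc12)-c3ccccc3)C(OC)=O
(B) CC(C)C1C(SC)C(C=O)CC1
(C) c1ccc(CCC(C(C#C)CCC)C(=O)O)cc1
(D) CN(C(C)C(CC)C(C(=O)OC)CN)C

[CX3H1](=O)[#6] describes an sp2 carbon with one H, double-bonded to O and single-bonded to carbon (an aldehyde).
(A) has a methyl-ester group (-C(=O)OCH3) but the carbonyl carbon has H0, not H1.
(B) contains an aldehyde (-CHO), which satisfies every atom and bond constraint.
(C) has a carboxylic acid group (-C(=O)OH) but the carbonyl carbon has H0 and is bonded to O, not H1.
(D) has a methyl-ester group (-C(=O)OCH3) but the carbonyl carbon has H0, not H1.
So the answer is (B).

B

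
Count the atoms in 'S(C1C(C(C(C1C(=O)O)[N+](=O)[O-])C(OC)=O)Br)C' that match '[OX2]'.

2

The query [OX2] means: aliphatic oxygen with two total connections — ether, hydroxyl, or ester single-bond O.
Check the 18 heavy atoms by environment: 7× C (X4) → no; 2× C (X3) → no; 3× O (X1) → no; 2× O (X2) → match; 1× Br (X1) → no; 1× N (charge +1, X3) → no; 1× O (charge -1, X1) → no; 1× S (X2) → no.
That gives 2 matching atoms.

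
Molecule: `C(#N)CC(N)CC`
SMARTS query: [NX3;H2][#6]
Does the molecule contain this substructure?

Yes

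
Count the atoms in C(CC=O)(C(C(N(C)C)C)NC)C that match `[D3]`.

4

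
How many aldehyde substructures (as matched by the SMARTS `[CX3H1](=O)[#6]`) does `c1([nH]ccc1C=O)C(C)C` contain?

1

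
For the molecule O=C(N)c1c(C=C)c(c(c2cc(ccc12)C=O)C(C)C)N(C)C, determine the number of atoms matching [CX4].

5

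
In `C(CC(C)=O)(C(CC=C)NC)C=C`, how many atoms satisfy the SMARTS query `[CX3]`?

5

The query [CX3] means: C with X3: aliphatic carbon with exactly 3 total connections.
Check the 13 heavy atoms by environment: 6× C (X4) → no; 5× C (X3) → match; 1× O (X1) → no; 1× N (X3) → no.
That gives 5 matching atoms.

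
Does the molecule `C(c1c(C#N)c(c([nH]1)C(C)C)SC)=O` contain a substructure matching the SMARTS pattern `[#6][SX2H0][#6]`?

Yes

The pattern [#6][SX2H0][#6] describes an aliphatic sulfur bridging two carbons with no H on the sulfur — a thioether.
The molecule carries a methylthio ether (-SCH3), whose atoms satisfy every constraint of the query, so the pattern matches.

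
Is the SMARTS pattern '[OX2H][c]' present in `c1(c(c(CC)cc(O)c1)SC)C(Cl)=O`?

Yes

The pattern [OX2H][c] describes a hydroxyl oxygen attached to an aromatic carbon — a phenol.
The molecule carries a hydroxyl group (-OH), whose atoms satisfy every constraint of the query, so the pattern matches.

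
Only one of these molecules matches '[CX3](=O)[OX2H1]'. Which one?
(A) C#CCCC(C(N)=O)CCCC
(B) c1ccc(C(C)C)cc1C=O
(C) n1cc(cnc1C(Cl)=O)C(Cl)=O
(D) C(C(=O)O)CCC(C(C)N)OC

D

[CX3](=O)[OX2H1] describes an sp2 carbon double-bonded to O and single-bonded to an -OH oxygen (a carboxylic acid).
(A) has a primary amide (-C(=O)NH2) but the carbonyl is bonded to N, not to an -OH oxygen.
(B) has an aldehyde (-CHO) but there is no singly-bonded oxygen on the carbonyl carbon.
(C) has an acyl chloride (-C(=O)Cl) but the carbonyl is bonded to Cl, not to an -OH oxygen.
(D) contains a carboxylic acid group (-C(=O)OH), which satisfies every atom and bond constraint.
So the answer is (D).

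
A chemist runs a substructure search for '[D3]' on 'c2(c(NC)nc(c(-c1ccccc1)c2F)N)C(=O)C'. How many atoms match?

7

The query [D3] means: atom with exactly three heavy-atom neighbours.
Check the 19 heavy atoms by environment: 1× n (aromatic, D2) → no; 6× c (aromatic, D3) → match; 1× C (D3) → match; 1× O (D1) → no; 2× C (D1) → no; 5× c (aromatic, D2) → no; 1× N (D1) → no; 1× N (D2) → no; 1× F (D1) → no.
Summing the matching environments: 6 + 1 = 7 matching atoms.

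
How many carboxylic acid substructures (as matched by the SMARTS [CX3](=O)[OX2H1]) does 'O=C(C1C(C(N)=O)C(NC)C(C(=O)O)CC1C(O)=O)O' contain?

3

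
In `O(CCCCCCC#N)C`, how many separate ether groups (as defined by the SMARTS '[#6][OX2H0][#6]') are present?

[#6][OX2H0][#6] is the SMARTS for an ether: an aliphatic oxygen bridging two carbons with no H on the oxygen.
Exactly one fragment in the molecule meets all constraints, giving 1 match.

1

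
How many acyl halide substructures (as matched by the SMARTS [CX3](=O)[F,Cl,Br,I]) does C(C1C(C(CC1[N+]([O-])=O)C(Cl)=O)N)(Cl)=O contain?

[CX3](=O)[F,Cl,Br,I] is the SMARTS for an acyl halide: a carbonyl carbon bonded to a halogen.
The molecule carries 2 separate instances of an acyl chloride (-C(=O)Cl) meeting every constraint; each maps to a distinct set of atoms, giving 2 matches.

2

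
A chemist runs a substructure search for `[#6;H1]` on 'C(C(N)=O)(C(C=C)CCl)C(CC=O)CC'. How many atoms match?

The query [#6;H1] means: any carbon bearing exactly one hydrogen.
Check the 15 heavy atoms by environment: 4× C (H2) → no; 5× C (H1) → match; 1× C (H3) → no; 1× Cl (H0) → no; 1× C (H0) → no; 2× O (H0) → no; 1× N (H2) → no.
That gives 5 matching atoms.

5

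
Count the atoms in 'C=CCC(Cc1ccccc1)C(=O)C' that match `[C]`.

7

The query [C] means: uppercase C matches aliphatic (non-aromatic) carbon only.
Check the 14 heavy atoms by environment: 7× C → match; 1× O → no; 6× c (aromatic) → no.
That gives 7 matching atoms.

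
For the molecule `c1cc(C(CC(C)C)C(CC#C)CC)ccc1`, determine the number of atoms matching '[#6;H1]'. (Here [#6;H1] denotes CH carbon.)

The query [#6;H1] means: any carbon bearing exactly one hydrogen.
Check the 17 heavy atoms by environment: 3× C (H2) → no; 4× C (H1) → match; 1× C (H0) → no; 1× c (aromatic, H0) → no; 5× c (aromatic, H1) → match; 3× C (H3) → no.
Summing the matching environments: 4 + 5 = 9 matching atoms.

9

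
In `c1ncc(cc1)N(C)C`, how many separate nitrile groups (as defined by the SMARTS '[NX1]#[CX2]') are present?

[NX1]#[CX2] is the SMARTS for a nitrile: a nitrogen triple-bonded to a two-connected carbon.
No fragment in the molecule satisfies every constraint, giving 0 matches.

0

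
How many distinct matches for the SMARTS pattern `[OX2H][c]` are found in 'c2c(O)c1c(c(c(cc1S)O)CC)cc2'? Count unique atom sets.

2

[OX2H][c] is the SMARTS for a phenol: a hydroxyl oxygen attached to an aromatic carbon.
The molecule carries 2 separate instances of a hydroxyl group (-OH) meeting every constraint; each maps to a distinct set of atoms, giving 2 matches.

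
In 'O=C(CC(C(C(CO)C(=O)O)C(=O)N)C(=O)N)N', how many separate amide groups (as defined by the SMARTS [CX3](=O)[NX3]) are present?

3

[CX3](=O)[NX3] is the SMARTS for an amide: a carbonyl carbon bonded to a trivalent nitrogen.
The molecule carries 3 separate instances of a primary amide (-C(=O)NH2) meeting every constraint; each maps to a distinct set of atoms, giving 3 matches.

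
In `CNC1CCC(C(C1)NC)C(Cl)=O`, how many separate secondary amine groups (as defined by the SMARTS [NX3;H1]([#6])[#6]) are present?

[NX3;H1]([#6])[#6] is the SMARTS for a secondary amine: a trivalent nitrogen with one H, bonded to two carbons.
The molecule carries 2 separate instances of an N-methylamino group (-NHCH3) meeting every constraint; each maps to a distinct set of atoms, giving 2 matches.

2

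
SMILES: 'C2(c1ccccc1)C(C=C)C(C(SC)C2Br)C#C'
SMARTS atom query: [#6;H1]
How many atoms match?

12

The query [#6;H1] means: any carbon bearing exactly one hydrogen.
Check the 18 heavy atoms by environment: 7× C (H1) → match; 1× c (aromatic, H0) → no; 5× c (aromatic, H1) → match; 1× C (H0) → no; 1× S (H0) → no; 1× C (H3) → no; 1× Br (H0) → no; 1× C (H2) → no.
Summing the matching environments: 7 + 5 = 12 matching atoms.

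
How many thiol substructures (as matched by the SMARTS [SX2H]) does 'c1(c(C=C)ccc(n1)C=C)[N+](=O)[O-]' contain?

0

[SX2H] is the SMARTS for a thiol: an aliphatic sulfur with two connections, one being H.
No fragment in the molecule satisfies every constraint, giving 0 matches.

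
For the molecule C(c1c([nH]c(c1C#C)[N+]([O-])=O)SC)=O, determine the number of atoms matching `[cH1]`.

The query [cH1] means: aromatic carbon bearing exactly one hydrogen.
Check the 14 heavy atoms by environment: 1× n (aromatic, H1) → no; 4× c (aromatic, H0) → no; 2× C (H1) → no; 2× O (H0) → no; 1× C (H0) → no; 1× N (charge +1, H0) → no; 1× O (charge -1, H0) → no; 1× S (H0) → no; 1× C (H3) → no.
No environment satisfies the query, so 0 matching atoms.

0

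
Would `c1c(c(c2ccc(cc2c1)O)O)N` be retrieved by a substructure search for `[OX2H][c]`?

The pattern [OX2H][c] describes a hydroxyl oxygen attached to an aromatic carbon — a phenol.
The molecule carries a hydroxyl group (-OH), whose atoms satisfy every constraint of the query, so the pattern matches.

Yes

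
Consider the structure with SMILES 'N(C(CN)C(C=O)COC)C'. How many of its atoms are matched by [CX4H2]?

The query [CX4H2] means: sp3 carbon (X4) with exactly two hydrogens.
Check the 11 heavy atoms by environment: 2× C (H2, X4) → match; 2× C (H1, X4) → no; 1× N (H1, X3) → no; 2× C (H3, X4) → no; 1× O (H0, X2) → no; 1× N (H2, X3) → no; 1× C (H1, X3) → no; 1× O (H0, X1) → no.
That gives 2 matching atoms.

2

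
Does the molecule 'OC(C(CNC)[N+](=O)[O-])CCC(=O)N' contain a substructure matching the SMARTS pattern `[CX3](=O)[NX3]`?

The pattern [CX3](=O)[NX3] describes a carbonyl carbon bonded to a trivalent nitrogen — an amide.
The molecule carries a primary amide (-C(=O)NH2), whose atoms satisfy every constraint of the query, so the pattern matches.

Yes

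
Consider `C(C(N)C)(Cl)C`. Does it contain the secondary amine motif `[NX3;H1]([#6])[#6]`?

No

The pattern [NX3;H1]([#6])[#6] describes a trivalent nitrogen with one H, bonded to two carbons — a secondary amine.
The closest candidate here is a primary amino group (-NH2), but the nitrogen has H2 and only one carbon neighbour. No other fragment satisfies the full query, so there is no match.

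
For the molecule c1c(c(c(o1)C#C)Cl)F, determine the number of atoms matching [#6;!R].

2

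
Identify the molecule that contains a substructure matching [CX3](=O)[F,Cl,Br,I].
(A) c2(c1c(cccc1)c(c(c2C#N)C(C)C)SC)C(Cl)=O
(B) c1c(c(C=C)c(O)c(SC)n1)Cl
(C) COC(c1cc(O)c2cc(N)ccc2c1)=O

[CX3](=O)[F,Cl,Br,I] describes a carbonyl carbon bonded to a halogen (an acyl halide).
(A) contains an acyl chloride (-C(=O)Cl), which satisfies every atom and bond constraint.
(B) has a chloro substituent but the Cl is not on a carbonyl carbon.
(C) has a methyl-ester group (-C(=O)OCH3) but the carbonyl is bonded to -O-C, not to a halogen.
So the answer is (A).

A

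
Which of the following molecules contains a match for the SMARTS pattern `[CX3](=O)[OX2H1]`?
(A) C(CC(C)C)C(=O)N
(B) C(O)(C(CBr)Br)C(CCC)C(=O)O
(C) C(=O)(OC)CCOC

B

[CX3](=O)[OX2H1] describes an sp2 carbon double-bonded to O and single-bonded to an -OH oxygen (a carboxylic acid).
(A) has a primary amide (-C(=O)NH2) but the carbonyl is bonded to N, not to an -OH oxygen.
(B) contains a carboxylic acid group (-C(=O)OH), which satisfies every atom and bond constraint.
(C) has a methyl-ester group (-C(=O)OCH3) but the singly-bonded O has no H (OX2H0, not OX2H1).
So the answer is (B).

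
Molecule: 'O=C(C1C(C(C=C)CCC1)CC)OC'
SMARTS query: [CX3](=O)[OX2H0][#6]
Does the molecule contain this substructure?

Yes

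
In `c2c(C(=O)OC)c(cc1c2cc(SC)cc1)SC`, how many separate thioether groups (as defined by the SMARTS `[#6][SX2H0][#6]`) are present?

[#6][SX2H0][#6] is the SMARTS for a thioether: an aliphatic sulfur bridging two carbons with no H on the sulfur.
The molecule carries 2 separate instances of a methylthio ether (-SCH3) meeting every constraint; each maps to a distinct set of atoms, giving 2 matches.

2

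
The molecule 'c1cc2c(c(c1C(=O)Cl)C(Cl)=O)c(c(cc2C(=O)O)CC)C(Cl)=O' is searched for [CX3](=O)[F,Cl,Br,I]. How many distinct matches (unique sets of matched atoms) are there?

3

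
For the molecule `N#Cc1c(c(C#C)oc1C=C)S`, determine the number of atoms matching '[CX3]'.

2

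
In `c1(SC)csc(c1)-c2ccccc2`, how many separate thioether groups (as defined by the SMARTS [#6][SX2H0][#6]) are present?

1

[#6][SX2H0][#6] is the SMARTS for a thioether: an aliphatic sulfur bridging two carbons with no H on the sulfur.
Exactly one fragment in the molecule meets all constraints, giving 1 match.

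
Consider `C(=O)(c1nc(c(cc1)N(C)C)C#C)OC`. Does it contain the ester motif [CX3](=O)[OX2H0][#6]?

Yes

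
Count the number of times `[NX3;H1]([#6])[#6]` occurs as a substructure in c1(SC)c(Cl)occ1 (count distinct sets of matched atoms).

0

[NX3;H1]([#6])[#6] is the SMARTS for a secondary amine: a trivalent nitrogen with one H, bonded to two carbons.
No fragment in the molecule satisfies every constraint, giving 0 matches.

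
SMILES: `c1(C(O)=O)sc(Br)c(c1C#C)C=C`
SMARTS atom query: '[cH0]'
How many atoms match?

4

The query [cH0] means: aromatic carbon with no attached hydrogen (substituted or ring-fusion).
Check the 13 heavy atoms by environment: 1× s (aromatic, H0) → no; 4× c (aromatic, H0) → match; 2× C (H1) → no; 1× C (H2) → no; 2× C (H0) → no; 1× O (H0) → no; 1× O (H1) → no; 1× Br (H0) → no.
That gives 4 matching atoms.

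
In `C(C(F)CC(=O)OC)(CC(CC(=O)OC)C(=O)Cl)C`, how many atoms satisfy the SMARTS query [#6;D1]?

3

The query [#6;D1] means: carbon bonded to exactly one heavy atom.
Check the 19 heavy atoms by environment: 3× C (D2) → no; 6× C (D3) → no; 1× F (D1) → no; 3× O (D1) → no; 2× O (D2) → no; 3× C (D1) → match; 1× Cl (D1) → no.
That gives 3 matching atoms.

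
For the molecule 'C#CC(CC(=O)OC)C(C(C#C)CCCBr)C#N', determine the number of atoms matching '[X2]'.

6

Check the 18 heavy atoms by environment: 8× C (X4) → no; 1× C (X3) → no; 1× O (X1) → no; 1× O (X2) → match; 5× C (X2) → match; 1× N (X1) → no; 1× Br (X1) → no.
Summing the matching environments: 1 + 5 = 6 matching atoms.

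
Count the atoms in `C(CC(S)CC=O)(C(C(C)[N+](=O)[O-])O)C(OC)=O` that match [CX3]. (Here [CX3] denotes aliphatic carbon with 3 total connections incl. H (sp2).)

2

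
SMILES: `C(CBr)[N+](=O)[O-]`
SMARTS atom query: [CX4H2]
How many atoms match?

Check the 6 heavy atoms by environment: 2× C (H2, X4) → match; 1× Br (H0, X1) → no; 1× N (charge +1, H0, X3) → no; 1× O (charge -1, H0, X1) → no; 1× O (H0, X1) → no.
That gives 2 matching atoms.

2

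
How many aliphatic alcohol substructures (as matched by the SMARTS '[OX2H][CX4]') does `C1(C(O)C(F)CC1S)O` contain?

[OX2H][CX4] is the SMARTS for an aliphatic alcohol: a hydroxyl oxygen bound to an sp3 (X4) carbon.
The molecule carries 2 separate instances of a hydroxyl group (-OH) meeting every constraint; each maps to a distinct set of atoms, giving 2 matches.

2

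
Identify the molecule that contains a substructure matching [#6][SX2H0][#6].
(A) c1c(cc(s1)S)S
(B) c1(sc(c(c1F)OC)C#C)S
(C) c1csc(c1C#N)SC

C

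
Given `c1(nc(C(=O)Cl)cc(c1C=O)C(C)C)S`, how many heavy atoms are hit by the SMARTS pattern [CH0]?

1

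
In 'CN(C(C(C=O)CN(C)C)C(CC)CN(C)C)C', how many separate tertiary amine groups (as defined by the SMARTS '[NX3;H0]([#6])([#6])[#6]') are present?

[NX3;H0]([#6])([#6])[#6] is the SMARTS for a tertiary amine: a trivalent nitrogen with no H, bonded to three carbons.
The molecule carries 3 separate instances of a dimethylamino group (-N(CH3)2) meeting every constraint; each maps to a distinct set of atoms, giving 3 matches.

3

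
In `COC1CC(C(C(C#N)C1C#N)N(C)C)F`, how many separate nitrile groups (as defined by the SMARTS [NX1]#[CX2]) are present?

2

[NX1]#[CX2] is the SMARTS for a nitrile: a nitrogen triple-bonded to a two-connected carbon.
The molecule carries 2 separate instances of a nitrile (-C#N) meeting every constraint; each maps to a distinct set of atoms, giving 2 matches.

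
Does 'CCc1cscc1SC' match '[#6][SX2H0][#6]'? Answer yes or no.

Yes

The pattern [#6][SX2H0][#6] describes an aliphatic sulfur bridging two carbons with no H on the sulfur — a thioether.
The molecule carries a methylthio ether (-SCH3), whose atoms satisfy every constraint of the query, so the pattern matches.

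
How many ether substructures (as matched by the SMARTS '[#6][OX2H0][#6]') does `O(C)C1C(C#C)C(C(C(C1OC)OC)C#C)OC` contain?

4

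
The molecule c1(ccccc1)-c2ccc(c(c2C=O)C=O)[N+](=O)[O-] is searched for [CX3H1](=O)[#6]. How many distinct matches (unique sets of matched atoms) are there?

2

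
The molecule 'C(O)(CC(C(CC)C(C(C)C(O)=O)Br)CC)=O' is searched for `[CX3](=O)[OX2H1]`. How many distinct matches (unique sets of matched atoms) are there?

2

[CX3](=O)[OX2H1] is the SMARTS for a carboxylic acid: an sp2 carbon double-bonded to O and single-bonded to an -OH oxygen.
The molecule carries 2 separate instances of a carboxylic acid group (-C(=O)OH) meeting every constraint; each maps to a distinct set of atoms, giving 2 matches.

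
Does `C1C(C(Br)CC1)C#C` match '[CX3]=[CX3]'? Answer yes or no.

No

The pattern [CX3]=[CX3] describes a non-aromatic C=C double bond between two sp2 carbons — an alkene.
The closest candidate here is an ethynyl group (-C#CH), but the C-C bond is a triple bond, not a double bond. No other fragment satisfies the full query, so there is no match.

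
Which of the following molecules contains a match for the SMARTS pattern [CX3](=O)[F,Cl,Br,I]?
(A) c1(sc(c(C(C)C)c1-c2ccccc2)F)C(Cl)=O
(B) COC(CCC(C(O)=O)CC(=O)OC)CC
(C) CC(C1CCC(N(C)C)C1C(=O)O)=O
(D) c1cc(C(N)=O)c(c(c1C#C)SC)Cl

A

[CX3](=O)[F,Cl,Br,I] describes a carbonyl carbon bonded to a halogen (an acyl halide).
(A) contains an acyl chloride (-C(=O)Cl), which satisfies every atom and bond constraint.
(B) has a carboxylic acid group (-C(=O)OH) but the carbonyl is bonded to -OH, not to a halogen.
(C) has a carboxylic acid group (-C(=O)OH) but the carbonyl is bonded to -OH, not to a halogen.
(D) has a chloro substituent but the Cl is not on a carbonyl carbon.
So the answer is (A).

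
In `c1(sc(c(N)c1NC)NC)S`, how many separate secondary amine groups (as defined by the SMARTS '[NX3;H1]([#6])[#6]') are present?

[NX3;H1]([#6])[#6] is the SMARTS for a secondary amine: a trivalent nitrogen with one H, bonded to two carbons.
The molecule carries 2 separate instances of an N-methylamino group (-NHCH3) meeting every constraint; each maps to a distinct set of atoms, giving 2 matches.

2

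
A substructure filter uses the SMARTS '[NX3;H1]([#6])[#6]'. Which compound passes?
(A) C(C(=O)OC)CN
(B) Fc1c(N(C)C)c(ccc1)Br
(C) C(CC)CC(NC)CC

C

[NX3;H1]([#6])[#6] describes a trivalent nitrogen with one H, bonded to two carbons (a secondary amine).
(A) has a primary amino group (-NH2) but the nitrogen has H2 and only one carbon neighbour.
(B) has a dimethylamino group (-N(CH3)2) but the nitrogen has H0, not H1.
(C) contains an N-methylamino group (-NHCH3), which satisfies every atom and bond constraint.
So the answer is (C).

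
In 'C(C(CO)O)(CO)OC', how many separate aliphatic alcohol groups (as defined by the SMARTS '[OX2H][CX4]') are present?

3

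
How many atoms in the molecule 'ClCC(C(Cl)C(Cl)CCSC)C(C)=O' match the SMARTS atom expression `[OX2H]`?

0

The query [OX2H] means: aliphatic oxygen with two connections, one of which is H — an -OH oxygen.
Check the 14 heavy atoms by environment: 3× C (H2, X4) → no; 3× C (H1, X4) → no; 3× Cl (H0, X1) → no; 1× S (H0, X2) → no; 2× C (H3, X4) → no; 1× C (H0, X3) → no; 1× O (H0, X1) → no.
No environment satisfies the query, so 0 matching atoms.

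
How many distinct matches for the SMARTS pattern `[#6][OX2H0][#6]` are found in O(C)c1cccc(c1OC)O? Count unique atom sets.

2

[#6][OX2H0][#6] is the SMARTS for an ether: an aliphatic oxygen bridging two carbons with no H on the oxygen.
The molecule carries 2 separate instances of a methoxy ether (-OCH3) meeting every constraint; each maps to a distinct set of atoms, giving 2 matches.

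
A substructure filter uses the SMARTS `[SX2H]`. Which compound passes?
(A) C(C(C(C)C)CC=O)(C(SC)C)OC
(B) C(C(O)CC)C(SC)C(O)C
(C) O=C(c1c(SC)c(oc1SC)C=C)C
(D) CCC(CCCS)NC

[SX2H] describes an aliphatic sulfur with two connections, one being H (a thiol).
(A) has a methylthio ether (-SCH3) but the sulfur has H0 (bonded to two carbons), not H1.
(B) has a hydroxyl group (-OH) but it is an -OH, not an -SH.
(C) has a methylthio ether (-SCH3) but the sulfur has H0 (bonded to two carbons), not H1.
(D) contains a thiol (-SH), which satisfies every atom and bond constraint.
So the answer is (D).

D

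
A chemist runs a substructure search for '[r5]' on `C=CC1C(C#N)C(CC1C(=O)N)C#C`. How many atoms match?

5

The query [r5] means: r5 matches atoms in a five-membered ring.
Check the 14 heavy atoms by environment: 5× C (in 5-ring) → match; 6× C (acyclic) → no; 1× O (acyclic) → no; 2× N (acyclic) → no.
That gives 5 matching atoms.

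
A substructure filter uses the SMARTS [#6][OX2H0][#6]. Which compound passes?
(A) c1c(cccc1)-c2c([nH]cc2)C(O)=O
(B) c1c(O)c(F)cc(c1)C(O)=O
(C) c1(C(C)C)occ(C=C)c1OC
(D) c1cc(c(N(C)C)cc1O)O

C

[#6][OX2H0][#6] describes an aliphatic oxygen bridging two carbons with no H on the oxygen (an ether).
(A) has a carboxylic acid group (-C(=O)OH) but the -OH oxygen has H1; the =O is OX1, not OX2.
(B) has a carboxylic acid group (-C(=O)OH) but the -OH oxygen has H1; the =O is OX1, not OX2.
(C) contains a methoxy ether (-OCH3), which satisfies every atom and bond constraint.
(D) has a hydroxyl group (-OH) but the oxygen has H1, not H0 bridging two carbons.
So the answer is (C).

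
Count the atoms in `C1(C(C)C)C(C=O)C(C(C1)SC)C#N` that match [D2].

4

Check the 14 heavy atoms by environment: 5× C (D3) → no; 3× C (D2) → match; 3× C (D1) → no; 1× S (D2) → match; 1× O (D1) → no; 1× N (D1) → no.
Summing the matching environments: 3 + 1 = 4 matching atoms.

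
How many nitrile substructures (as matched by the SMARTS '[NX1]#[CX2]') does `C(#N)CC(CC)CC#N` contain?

[NX1]#[CX2] is the SMARTS for a nitrile: a nitrogen triple-bonded to a two-connected carbon.
The molecule carries 2 separate instances of a nitrile (-C#N) meeting every constraint; each maps to a distinct set of atoms, giving 2 matches.

2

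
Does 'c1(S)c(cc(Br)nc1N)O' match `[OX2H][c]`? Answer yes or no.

The pattern [OX2H][c] describes a hydroxyl oxygen attached to an aromatic carbon — a phenol.
The molecule carries a hydroxyl group (-OH), whose atoms satisfy every constraint of the query, so the pattern matches.

Yes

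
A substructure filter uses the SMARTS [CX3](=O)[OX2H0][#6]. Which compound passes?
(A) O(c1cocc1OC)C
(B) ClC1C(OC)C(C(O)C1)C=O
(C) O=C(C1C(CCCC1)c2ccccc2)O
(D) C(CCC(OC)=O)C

D

[CX3](=O)[OX2H0][#6] describes a carbonyl carbon bonded to an oxygen that is itself bonded to carbon (no H on that O) (an ester).
(A) has a methoxy ether (-OCH3) but the ether oxygen is not adjacent to a C=O carbon.
(B) has a methoxy ether (-OCH3) but the ether oxygen is not adjacent to a C=O carbon.
(C) has a carboxylic acid group (-C(=O)OH) but the singly-bonded O carries H (OX2H1, not H0).
(D) contains a methyl-ester group (-C(=O)OCH3), which satisfies every atom and bond constraint.
So the answer is (D).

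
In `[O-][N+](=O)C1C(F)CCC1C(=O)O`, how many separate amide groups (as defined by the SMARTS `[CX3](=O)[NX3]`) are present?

0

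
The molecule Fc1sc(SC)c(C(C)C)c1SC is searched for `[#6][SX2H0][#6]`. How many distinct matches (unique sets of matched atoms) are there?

2

[#6][SX2H0][#6] is the SMARTS for a thioether: an aliphatic sulfur bridging two carbons with no H on the sulfur.
The molecule carries 2 separate instances of a methylthio ether (-SCH3) meeting every constraint; each maps to a distinct set of atoms, giving 2 matches.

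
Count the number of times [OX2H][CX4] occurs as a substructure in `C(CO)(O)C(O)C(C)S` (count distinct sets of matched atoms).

[OX2H][CX4] is the SMARTS for an aliphatic alcohol: a hydroxyl oxygen bound to an sp3 (X4) carbon.
The molecule carries 3 separate instances of a hydroxyl group (-OH) meeting every constraint; each maps to a distinct set of atoms, giving 3 matches.

3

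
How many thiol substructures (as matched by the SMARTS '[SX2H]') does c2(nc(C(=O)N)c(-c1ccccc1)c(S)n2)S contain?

2

[SX2H] is the SMARTS for a thiol: an aliphatic sulfur with two connections, one being H.
The molecule carries 2 separate instances of a thiol (-SH) meeting every constraint; each maps to a distinct set of atoms, giving 2 matches.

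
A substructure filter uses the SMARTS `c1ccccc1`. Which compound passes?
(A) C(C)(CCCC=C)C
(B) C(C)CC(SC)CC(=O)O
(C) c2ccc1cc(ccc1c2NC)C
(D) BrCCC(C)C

c1ccccc1 describes six aromatic carbons in a ring (a benzene ring).
(A) has a methyl group (-CH3) but no six-membered all-carbon aromatic ring is present.
(B) has a methyl group (-CH3) but no six-membered all-carbon aromatic ring is present.
(C) contains the required atom environment, so the pattern matches.
(D) has a methyl group (-CH3) but no six-membered all-carbon aromatic ring is present.
So the answer is (C).

C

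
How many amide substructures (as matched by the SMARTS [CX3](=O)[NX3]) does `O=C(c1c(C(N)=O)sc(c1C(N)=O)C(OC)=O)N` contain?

3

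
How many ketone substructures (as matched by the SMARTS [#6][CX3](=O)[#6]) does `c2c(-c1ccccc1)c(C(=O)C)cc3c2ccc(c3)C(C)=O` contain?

[#6][CX3](=O)[#6] is the SMARTS for a ketone: a carbonyl carbon (no H) flanked by two carbons.
The molecule carries 2 separate instances of an acetyl/ketone group (-C(=O)CH3) meeting every constraint; each maps to a distinct set of atoms, giving 2 matches.

2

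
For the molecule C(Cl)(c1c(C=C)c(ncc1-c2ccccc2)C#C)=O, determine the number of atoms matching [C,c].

16

The query [C,c] means: comma = OR; matches aliphatic or aromatic carbon — same as #6.
Check the 19 heavy atoms by environment: 1× n (aromatic) → no; 11× c (aromatic) → match; 5× C → match; 1× O → no; 1× Cl → no.
Summing the matching environments: 11 + 5 = 16 matching atoms.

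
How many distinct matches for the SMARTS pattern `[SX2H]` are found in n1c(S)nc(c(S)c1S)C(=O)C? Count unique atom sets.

3

[SX2H] is the SMARTS for a thiol: an aliphatic sulfur with two connections, one being H.
The molecule carries 3 separate instances of a thiol (-SH) meeting every constraint; each maps to a distinct set of atoms, giving 3 matches.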